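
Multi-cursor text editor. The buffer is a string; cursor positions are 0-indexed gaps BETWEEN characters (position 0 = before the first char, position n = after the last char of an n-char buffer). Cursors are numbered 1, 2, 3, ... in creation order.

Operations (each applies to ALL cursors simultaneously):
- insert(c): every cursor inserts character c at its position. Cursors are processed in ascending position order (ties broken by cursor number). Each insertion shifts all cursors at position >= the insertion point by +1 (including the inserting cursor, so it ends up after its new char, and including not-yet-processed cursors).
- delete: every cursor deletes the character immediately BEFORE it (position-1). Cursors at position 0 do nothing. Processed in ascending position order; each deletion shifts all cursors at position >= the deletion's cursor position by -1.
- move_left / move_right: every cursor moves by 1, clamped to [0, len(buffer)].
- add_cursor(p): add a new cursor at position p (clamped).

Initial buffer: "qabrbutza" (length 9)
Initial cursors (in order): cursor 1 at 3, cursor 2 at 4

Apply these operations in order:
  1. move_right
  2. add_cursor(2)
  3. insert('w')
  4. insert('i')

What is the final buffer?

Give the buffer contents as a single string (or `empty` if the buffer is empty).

Answer: qawibrwibwiutza

Derivation:
After op 1 (move_right): buffer="qabrbutza" (len 9), cursors c1@4 c2@5, authorship .........
After op 2 (add_cursor(2)): buffer="qabrbutza" (len 9), cursors c3@2 c1@4 c2@5, authorship .........
After op 3 (insert('w')): buffer="qawbrwbwutza" (len 12), cursors c3@3 c1@6 c2@8, authorship ..3..1.2....
After op 4 (insert('i')): buffer="qawibrwibwiutza" (len 15), cursors c3@4 c1@8 c2@11, authorship ..33..11.22....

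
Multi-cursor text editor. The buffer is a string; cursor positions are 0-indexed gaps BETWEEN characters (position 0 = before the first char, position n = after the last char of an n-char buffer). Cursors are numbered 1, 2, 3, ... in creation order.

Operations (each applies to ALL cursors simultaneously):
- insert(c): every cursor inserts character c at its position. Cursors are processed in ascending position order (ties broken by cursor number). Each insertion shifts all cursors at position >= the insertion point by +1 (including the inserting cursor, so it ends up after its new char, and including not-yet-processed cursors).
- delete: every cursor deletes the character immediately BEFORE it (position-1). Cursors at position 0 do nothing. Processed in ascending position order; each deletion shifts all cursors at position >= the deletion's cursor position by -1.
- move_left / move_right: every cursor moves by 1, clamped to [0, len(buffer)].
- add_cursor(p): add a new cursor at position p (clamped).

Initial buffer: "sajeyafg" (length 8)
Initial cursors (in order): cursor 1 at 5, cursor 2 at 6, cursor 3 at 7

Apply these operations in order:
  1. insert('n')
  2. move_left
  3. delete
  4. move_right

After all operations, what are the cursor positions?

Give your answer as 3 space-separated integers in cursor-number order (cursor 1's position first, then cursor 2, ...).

Answer: 5 6 7

Derivation:
After op 1 (insert('n')): buffer="sajeynanfng" (len 11), cursors c1@6 c2@8 c3@10, authorship .....1.2.3.
After op 2 (move_left): buffer="sajeynanfng" (len 11), cursors c1@5 c2@7 c3@9, authorship .....1.2.3.
After op 3 (delete): buffer="sajennng" (len 8), cursors c1@4 c2@5 c3@6, authorship ....123.
After op 4 (move_right): buffer="sajennng" (len 8), cursors c1@5 c2@6 c3@7, authorship ....123.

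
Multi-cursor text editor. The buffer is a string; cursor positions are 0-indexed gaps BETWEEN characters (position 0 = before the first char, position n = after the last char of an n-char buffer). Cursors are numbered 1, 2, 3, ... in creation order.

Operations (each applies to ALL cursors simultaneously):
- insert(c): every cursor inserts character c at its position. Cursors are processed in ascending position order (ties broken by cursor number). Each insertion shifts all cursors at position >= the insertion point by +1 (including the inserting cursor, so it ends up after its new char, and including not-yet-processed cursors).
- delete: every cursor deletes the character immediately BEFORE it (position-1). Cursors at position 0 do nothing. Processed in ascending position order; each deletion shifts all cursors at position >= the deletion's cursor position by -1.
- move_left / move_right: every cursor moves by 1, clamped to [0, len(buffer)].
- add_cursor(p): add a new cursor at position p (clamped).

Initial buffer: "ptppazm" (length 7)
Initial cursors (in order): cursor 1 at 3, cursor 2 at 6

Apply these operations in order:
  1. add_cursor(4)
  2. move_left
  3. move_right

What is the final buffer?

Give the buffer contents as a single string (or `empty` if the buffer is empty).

After op 1 (add_cursor(4)): buffer="ptppazm" (len 7), cursors c1@3 c3@4 c2@6, authorship .......
After op 2 (move_left): buffer="ptppazm" (len 7), cursors c1@2 c3@3 c2@5, authorship .......
After op 3 (move_right): buffer="ptppazm" (len 7), cursors c1@3 c3@4 c2@6, authorship .......

Answer: ptppazm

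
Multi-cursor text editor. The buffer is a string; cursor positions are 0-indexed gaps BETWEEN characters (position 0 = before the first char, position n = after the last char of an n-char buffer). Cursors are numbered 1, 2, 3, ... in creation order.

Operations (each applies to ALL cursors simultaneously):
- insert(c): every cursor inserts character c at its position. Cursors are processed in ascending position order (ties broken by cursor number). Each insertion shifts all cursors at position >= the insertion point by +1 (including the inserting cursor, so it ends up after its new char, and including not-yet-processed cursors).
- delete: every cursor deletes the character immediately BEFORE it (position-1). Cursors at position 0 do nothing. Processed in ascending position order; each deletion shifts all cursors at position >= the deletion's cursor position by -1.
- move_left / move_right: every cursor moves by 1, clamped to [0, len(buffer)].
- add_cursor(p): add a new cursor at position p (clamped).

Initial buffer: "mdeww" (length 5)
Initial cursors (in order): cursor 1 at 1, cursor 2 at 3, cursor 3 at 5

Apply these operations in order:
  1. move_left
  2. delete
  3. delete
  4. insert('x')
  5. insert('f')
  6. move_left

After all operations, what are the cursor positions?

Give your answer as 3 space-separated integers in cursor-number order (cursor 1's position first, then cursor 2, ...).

After op 1 (move_left): buffer="mdeww" (len 5), cursors c1@0 c2@2 c3@4, authorship .....
After op 2 (delete): buffer="mew" (len 3), cursors c1@0 c2@1 c3@2, authorship ...
After op 3 (delete): buffer="w" (len 1), cursors c1@0 c2@0 c3@0, authorship .
After op 4 (insert('x')): buffer="xxxw" (len 4), cursors c1@3 c2@3 c3@3, authorship 123.
After op 5 (insert('f')): buffer="xxxfffw" (len 7), cursors c1@6 c2@6 c3@6, authorship 123123.
After op 6 (move_left): buffer="xxxfffw" (len 7), cursors c1@5 c2@5 c3@5, authorship 123123.

Answer: 5 5 5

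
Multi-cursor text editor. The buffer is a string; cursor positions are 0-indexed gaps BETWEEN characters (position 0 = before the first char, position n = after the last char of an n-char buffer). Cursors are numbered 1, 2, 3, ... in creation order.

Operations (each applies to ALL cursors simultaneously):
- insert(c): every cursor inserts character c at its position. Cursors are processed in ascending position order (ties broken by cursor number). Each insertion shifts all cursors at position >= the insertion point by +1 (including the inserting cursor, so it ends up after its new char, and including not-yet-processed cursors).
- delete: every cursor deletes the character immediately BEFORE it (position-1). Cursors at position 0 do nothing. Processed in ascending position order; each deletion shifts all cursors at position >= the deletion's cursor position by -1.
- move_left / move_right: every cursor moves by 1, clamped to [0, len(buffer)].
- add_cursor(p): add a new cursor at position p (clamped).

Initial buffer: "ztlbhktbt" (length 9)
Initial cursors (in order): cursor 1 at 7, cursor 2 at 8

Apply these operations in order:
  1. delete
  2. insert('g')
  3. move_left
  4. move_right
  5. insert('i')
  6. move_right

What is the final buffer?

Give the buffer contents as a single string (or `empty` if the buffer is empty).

Answer: ztlbhkggiit

Derivation:
After op 1 (delete): buffer="ztlbhkt" (len 7), cursors c1@6 c2@6, authorship .......
After op 2 (insert('g')): buffer="ztlbhkggt" (len 9), cursors c1@8 c2@8, authorship ......12.
After op 3 (move_left): buffer="ztlbhkggt" (len 9), cursors c1@7 c2@7, authorship ......12.
After op 4 (move_right): buffer="ztlbhkggt" (len 9), cursors c1@8 c2@8, authorship ......12.
After op 5 (insert('i')): buffer="ztlbhkggiit" (len 11), cursors c1@10 c2@10, authorship ......1212.
After op 6 (move_right): buffer="ztlbhkggiit" (len 11), cursors c1@11 c2@11, authorship ......1212.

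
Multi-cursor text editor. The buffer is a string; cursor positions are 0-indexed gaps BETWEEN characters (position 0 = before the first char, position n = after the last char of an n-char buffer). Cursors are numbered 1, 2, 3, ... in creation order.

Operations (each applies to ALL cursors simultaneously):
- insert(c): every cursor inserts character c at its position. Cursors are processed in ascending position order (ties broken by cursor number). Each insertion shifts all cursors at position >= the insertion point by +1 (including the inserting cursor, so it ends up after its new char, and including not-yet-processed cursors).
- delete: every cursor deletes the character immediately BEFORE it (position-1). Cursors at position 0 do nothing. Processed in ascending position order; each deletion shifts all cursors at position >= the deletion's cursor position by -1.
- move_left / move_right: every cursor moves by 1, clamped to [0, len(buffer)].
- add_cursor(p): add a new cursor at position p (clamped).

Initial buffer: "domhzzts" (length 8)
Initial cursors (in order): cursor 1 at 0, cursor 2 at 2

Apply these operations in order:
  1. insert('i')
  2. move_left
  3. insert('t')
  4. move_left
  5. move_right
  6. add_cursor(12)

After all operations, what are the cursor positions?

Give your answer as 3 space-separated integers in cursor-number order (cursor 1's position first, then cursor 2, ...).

Answer: 1 5 12

Derivation:
After op 1 (insert('i')): buffer="idoimhzzts" (len 10), cursors c1@1 c2@4, authorship 1..2......
After op 2 (move_left): buffer="idoimhzzts" (len 10), cursors c1@0 c2@3, authorship 1..2......
After op 3 (insert('t')): buffer="tidotimhzzts" (len 12), cursors c1@1 c2@5, authorship 11..22......
After op 4 (move_left): buffer="tidotimhzzts" (len 12), cursors c1@0 c2@4, authorship 11..22......
After op 5 (move_right): buffer="tidotimhzzts" (len 12), cursors c1@1 c2@5, authorship 11..22......
After op 6 (add_cursor(12)): buffer="tidotimhzzts" (len 12), cursors c1@1 c2@5 c3@12, authorship 11..22......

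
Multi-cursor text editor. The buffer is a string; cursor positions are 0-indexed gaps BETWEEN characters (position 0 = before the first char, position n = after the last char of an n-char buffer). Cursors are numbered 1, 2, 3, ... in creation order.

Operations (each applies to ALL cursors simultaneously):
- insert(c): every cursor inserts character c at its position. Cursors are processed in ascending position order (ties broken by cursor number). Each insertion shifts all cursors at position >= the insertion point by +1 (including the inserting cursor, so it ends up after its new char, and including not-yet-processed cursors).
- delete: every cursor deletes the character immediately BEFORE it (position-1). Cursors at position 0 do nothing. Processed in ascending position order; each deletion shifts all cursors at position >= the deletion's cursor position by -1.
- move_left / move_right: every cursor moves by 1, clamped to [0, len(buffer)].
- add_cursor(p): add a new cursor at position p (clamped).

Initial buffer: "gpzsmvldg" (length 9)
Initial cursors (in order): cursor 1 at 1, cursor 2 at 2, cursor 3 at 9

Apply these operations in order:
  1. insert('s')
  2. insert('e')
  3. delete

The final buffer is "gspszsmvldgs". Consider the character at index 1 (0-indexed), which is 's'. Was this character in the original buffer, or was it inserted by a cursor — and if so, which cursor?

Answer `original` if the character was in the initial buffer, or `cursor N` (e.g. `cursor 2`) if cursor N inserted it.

Answer: cursor 1

Derivation:
After op 1 (insert('s')): buffer="gspszsmvldgs" (len 12), cursors c1@2 c2@4 c3@12, authorship .1.2.......3
After op 2 (insert('e')): buffer="gsepsezsmvldgse" (len 15), cursors c1@3 c2@6 c3@15, authorship .11.22.......33
After op 3 (delete): buffer="gspszsmvldgs" (len 12), cursors c1@2 c2@4 c3@12, authorship .1.2.......3
Authorship (.=original, N=cursor N): . 1 . 2 . . . . . . . 3
Index 1: author = 1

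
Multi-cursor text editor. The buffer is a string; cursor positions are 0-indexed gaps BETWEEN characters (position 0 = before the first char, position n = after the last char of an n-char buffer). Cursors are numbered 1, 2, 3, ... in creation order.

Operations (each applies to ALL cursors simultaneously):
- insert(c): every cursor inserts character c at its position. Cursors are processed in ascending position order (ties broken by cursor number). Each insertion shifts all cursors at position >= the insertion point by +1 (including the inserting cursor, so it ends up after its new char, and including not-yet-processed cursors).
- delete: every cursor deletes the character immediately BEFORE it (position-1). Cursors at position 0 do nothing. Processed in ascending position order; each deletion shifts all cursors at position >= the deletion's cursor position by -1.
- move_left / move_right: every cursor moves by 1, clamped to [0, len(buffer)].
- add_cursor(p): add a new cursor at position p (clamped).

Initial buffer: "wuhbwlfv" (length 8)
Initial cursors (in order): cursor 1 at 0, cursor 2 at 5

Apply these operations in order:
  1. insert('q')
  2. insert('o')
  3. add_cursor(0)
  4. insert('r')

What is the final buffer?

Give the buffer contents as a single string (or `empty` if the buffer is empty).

Answer: rqorwuhbwqorlfv

Derivation:
After op 1 (insert('q')): buffer="qwuhbwqlfv" (len 10), cursors c1@1 c2@7, authorship 1.....2...
After op 2 (insert('o')): buffer="qowuhbwqolfv" (len 12), cursors c1@2 c2@9, authorship 11.....22...
After op 3 (add_cursor(0)): buffer="qowuhbwqolfv" (len 12), cursors c3@0 c1@2 c2@9, authorship 11.....22...
After op 4 (insert('r')): buffer="rqorwuhbwqorlfv" (len 15), cursors c3@1 c1@4 c2@12, authorship 3111.....222...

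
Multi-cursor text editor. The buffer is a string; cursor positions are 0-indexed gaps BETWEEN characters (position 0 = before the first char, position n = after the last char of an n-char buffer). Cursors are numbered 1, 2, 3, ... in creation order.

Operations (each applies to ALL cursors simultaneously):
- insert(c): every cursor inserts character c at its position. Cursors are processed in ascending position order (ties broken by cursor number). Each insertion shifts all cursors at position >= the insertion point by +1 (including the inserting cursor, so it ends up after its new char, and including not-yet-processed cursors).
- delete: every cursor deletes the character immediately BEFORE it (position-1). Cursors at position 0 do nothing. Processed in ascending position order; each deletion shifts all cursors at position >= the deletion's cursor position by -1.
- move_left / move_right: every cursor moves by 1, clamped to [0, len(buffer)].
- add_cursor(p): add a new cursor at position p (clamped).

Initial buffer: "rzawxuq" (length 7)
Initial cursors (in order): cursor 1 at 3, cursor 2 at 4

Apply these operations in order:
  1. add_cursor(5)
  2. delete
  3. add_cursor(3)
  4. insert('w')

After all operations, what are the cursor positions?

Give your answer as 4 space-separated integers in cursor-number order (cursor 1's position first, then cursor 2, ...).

After op 1 (add_cursor(5)): buffer="rzawxuq" (len 7), cursors c1@3 c2@4 c3@5, authorship .......
After op 2 (delete): buffer="rzuq" (len 4), cursors c1@2 c2@2 c3@2, authorship ....
After op 3 (add_cursor(3)): buffer="rzuq" (len 4), cursors c1@2 c2@2 c3@2 c4@3, authorship ....
After op 4 (insert('w')): buffer="rzwwwuwq" (len 8), cursors c1@5 c2@5 c3@5 c4@7, authorship ..123.4.

Answer: 5 5 5 7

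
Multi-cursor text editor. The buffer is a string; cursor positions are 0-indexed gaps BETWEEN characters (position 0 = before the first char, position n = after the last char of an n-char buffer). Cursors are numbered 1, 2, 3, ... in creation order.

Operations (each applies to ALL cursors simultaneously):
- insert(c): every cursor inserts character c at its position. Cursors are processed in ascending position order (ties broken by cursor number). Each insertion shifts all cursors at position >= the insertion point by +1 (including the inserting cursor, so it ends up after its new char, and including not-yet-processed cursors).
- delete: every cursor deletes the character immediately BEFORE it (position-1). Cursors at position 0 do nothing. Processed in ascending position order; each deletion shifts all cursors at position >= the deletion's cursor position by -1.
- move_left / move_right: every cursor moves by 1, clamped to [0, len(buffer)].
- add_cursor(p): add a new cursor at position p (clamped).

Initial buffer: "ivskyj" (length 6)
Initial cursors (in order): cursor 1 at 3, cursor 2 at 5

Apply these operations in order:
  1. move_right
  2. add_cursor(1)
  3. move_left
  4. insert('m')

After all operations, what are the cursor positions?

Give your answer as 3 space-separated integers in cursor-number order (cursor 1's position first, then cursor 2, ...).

Answer: 5 8 1

Derivation:
After op 1 (move_right): buffer="ivskyj" (len 6), cursors c1@4 c2@6, authorship ......
After op 2 (add_cursor(1)): buffer="ivskyj" (len 6), cursors c3@1 c1@4 c2@6, authorship ......
After op 3 (move_left): buffer="ivskyj" (len 6), cursors c3@0 c1@3 c2@5, authorship ......
After op 4 (insert('m')): buffer="mivsmkymj" (len 9), cursors c3@1 c1@5 c2@8, authorship 3...1..2.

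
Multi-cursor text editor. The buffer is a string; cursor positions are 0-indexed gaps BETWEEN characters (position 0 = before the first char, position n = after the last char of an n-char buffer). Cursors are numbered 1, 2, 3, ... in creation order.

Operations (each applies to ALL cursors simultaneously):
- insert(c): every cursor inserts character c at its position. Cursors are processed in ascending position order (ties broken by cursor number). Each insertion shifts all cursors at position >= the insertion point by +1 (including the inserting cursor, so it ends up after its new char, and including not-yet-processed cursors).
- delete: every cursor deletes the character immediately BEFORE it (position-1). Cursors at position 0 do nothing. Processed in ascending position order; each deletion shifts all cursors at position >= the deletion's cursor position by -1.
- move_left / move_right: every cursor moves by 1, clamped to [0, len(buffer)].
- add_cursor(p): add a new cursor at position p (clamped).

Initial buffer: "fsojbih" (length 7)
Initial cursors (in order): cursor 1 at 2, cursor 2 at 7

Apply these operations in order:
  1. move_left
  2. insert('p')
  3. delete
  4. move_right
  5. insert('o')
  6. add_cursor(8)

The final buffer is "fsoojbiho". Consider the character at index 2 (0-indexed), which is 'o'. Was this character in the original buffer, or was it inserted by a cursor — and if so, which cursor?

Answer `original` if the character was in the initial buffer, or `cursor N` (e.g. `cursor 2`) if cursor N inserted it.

Answer: cursor 1

Derivation:
After op 1 (move_left): buffer="fsojbih" (len 7), cursors c1@1 c2@6, authorship .......
After op 2 (insert('p')): buffer="fpsojbiph" (len 9), cursors c1@2 c2@8, authorship .1.....2.
After op 3 (delete): buffer="fsojbih" (len 7), cursors c1@1 c2@6, authorship .......
After op 4 (move_right): buffer="fsojbih" (len 7), cursors c1@2 c2@7, authorship .......
After op 5 (insert('o')): buffer="fsoojbiho" (len 9), cursors c1@3 c2@9, authorship ..1.....2
After op 6 (add_cursor(8)): buffer="fsoojbiho" (len 9), cursors c1@3 c3@8 c2@9, authorship ..1.....2
Authorship (.=original, N=cursor N): . . 1 . . . . . 2
Index 2: author = 1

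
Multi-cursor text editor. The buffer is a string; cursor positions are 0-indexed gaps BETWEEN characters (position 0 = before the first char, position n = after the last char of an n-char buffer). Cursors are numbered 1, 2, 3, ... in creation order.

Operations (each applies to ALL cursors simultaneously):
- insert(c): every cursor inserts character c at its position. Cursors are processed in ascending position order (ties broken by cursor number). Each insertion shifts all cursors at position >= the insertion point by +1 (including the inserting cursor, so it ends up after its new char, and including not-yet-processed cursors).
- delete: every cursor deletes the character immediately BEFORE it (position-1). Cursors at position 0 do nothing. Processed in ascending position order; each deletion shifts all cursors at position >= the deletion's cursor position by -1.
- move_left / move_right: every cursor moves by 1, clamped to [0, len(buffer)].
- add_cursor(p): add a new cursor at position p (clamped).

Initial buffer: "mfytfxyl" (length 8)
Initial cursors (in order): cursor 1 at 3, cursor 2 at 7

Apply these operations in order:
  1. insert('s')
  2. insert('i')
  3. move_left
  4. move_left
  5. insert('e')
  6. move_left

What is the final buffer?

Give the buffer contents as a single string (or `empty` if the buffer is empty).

After op 1 (insert('s')): buffer="mfystfxysl" (len 10), cursors c1@4 c2@9, authorship ...1....2.
After op 2 (insert('i')): buffer="mfysitfxysil" (len 12), cursors c1@5 c2@11, authorship ...11....22.
After op 3 (move_left): buffer="mfysitfxysil" (len 12), cursors c1@4 c2@10, authorship ...11....22.
After op 4 (move_left): buffer="mfysitfxysil" (len 12), cursors c1@3 c2@9, authorship ...11....22.
After op 5 (insert('e')): buffer="mfyesitfxyesil" (len 14), cursors c1@4 c2@11, authorship ...111....222.
After op 6 (move_left): buffer="mfyesitfxyesil" (len 14), cursors c1@3 c2@10, authorship ...111....222.

Answer: mfyesitfxyesil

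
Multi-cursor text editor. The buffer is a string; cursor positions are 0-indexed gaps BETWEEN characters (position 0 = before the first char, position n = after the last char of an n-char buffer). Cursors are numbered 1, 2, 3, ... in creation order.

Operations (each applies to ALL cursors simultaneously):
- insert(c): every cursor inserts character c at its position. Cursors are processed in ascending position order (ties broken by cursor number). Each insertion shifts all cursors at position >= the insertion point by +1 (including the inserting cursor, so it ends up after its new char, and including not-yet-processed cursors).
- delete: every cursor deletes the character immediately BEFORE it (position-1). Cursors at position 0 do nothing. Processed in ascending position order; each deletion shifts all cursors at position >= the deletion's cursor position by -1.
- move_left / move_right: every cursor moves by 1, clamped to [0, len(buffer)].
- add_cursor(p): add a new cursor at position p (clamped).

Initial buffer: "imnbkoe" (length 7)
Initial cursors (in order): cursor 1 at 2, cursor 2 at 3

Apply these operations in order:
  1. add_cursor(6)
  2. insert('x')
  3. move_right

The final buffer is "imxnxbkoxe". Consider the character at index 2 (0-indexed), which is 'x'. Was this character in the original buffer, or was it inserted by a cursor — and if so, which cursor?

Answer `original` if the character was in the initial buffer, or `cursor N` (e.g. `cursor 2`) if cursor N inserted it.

After op 1 (add_cursor(6)): buffer="imnbkoe" (len 7), cursors c1@2 c2@3 c3@6, authorship .......
After op 2 (insert('x')): buffer="imxnxbkoxe" (len 10), cursors c1@3 c2@5 c3@9, authorship ..1.2...3.
After op 3 (move_right): buffer="imxnxbkoxe" (len 10), cursors c1@4 c2@6 c3@10, authorship ..1.2...3.
Authorship (.=original, N=cursor N): . . 1 . 2 . . . 3 .
Index 2: author = 1

Answer: cursor 1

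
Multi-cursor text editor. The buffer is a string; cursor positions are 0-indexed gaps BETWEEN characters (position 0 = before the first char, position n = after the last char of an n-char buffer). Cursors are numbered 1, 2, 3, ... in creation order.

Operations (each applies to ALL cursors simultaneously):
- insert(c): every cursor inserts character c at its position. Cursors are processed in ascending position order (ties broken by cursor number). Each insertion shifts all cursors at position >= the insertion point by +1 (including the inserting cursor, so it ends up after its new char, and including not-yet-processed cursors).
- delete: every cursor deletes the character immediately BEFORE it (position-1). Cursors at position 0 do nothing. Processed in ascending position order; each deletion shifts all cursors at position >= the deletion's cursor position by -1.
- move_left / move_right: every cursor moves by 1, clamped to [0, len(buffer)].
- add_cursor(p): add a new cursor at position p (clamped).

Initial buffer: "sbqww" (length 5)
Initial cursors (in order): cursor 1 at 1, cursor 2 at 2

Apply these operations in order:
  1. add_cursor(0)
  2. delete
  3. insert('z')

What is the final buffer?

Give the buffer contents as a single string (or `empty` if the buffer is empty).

Answer: zzzqww

Derivation:
After op 1 (add_cursor(0)): buffer="sbqww" (len 5), cursors c3@0 c1@1 c2@2, authorship .....
After op 2 (delete): buffer="qww" (len 3), cursors c1@0 c2@0 c3@0, authorship ...
After op 3 (insert('z')): buffer="zzzqww" (len 6), cursors c1@3 c2@3 c3@3, authorship 123...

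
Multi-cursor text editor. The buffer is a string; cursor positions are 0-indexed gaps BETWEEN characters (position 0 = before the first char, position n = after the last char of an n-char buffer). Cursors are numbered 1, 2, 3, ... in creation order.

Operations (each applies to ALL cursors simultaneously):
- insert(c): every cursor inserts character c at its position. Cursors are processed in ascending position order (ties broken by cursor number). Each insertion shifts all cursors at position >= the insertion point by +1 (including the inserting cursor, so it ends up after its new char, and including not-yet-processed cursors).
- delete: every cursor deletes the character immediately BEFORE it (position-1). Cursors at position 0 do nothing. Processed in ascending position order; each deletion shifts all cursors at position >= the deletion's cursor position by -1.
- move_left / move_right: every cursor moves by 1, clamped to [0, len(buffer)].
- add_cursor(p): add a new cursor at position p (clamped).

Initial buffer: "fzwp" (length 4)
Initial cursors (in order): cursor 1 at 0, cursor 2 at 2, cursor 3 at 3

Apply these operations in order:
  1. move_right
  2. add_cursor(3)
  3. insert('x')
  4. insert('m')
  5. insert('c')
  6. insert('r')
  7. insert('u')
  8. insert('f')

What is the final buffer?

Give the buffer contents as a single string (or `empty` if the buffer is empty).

Answer: fxmcrufzwxxmmccrruuffpxmcruf

Derivation:
After op 1 (move_right): buffer="fzwp" (len 4), cursors c1@1 c2@3 c3@4, authorship ....
After op 2 (add_cursor(3)): buffer="fzwp" (len 4), cursors c1@1 c2@3 c4@3 c3@4, authorship ....
After op 3 (insert('x')): buffer="fxzwxxpx" (len 8), cursors c1@2 c2@6 c4@6 c3@8, authorship .1..24.3
After op 4 (insert('m')): buffer="fxmzwxxmmpxm" (len 12), cursors c1@3 c2@9 c4@9 c3@12, authorship .11..2424.33
After op 5 (insert('c')): buffer="fxmczwxxmmccpxmc" (len 16), cursors c1@4 c2@12 c4@12 c3@16, authorship .111..242424.333
After op 6 (insert('r')): buffer="fxmcrzwxxmmccrrpxmcr" (len 20), cursors c1@5 c2@15 c4@15 c3@20, authorship .1111..24242424.3333
After op 7 (insert('u')): buffer="fxmcruzwxxmmccrruupxmcru" (len 24), cursors c1@6 c2@18 c4@18 c3@24, authorship .11111..2424242424.33333
After op 8 (insert('f')): buffer="fxmcrufzwxxmmccrruuffpxmcruf" (len 28), cursors c1@7 c2@21 c4@21 c3@28, authorship .111111..242424242424.333333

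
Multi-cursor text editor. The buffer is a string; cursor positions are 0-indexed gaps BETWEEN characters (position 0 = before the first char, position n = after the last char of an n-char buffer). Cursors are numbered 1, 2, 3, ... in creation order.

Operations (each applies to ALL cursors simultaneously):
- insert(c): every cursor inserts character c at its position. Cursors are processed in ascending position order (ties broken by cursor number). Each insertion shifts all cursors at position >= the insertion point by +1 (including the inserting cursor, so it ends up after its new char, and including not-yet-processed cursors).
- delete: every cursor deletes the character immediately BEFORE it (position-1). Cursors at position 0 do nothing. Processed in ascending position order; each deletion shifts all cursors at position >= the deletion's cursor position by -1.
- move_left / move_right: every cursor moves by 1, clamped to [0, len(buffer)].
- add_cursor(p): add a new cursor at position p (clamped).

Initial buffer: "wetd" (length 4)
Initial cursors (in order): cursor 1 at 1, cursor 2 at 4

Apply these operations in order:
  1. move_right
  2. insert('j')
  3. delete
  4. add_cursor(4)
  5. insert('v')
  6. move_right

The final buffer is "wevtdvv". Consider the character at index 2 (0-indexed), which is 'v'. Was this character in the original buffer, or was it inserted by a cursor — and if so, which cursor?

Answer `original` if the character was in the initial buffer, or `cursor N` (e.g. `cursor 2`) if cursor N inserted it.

Answer: cursor 1

Derivation:
After op 1 (move_right): buffer="wetd" (len 4), cursors c1@2 c2@4, authorship ....
After op 2 (insert('j')): buffer="wejtdj" (len 6), cursors c1@3 c2@6, authorship ..1..2
After op 3 (delete): buffer="wetd" (len 4), cursors c1@2 c2@4, authorship ....
After op 4 (add_cursor(4)): buffer="wetd" (len 4), cursors c1@2 c2@4 c3@4, authorship ....
After op 5 (insert('v')): buffer="wevtdvv" (len 7), cursors c1@3 c2@7 c3@7, authorship ..1..23
After op 6 (move_right): buffer="wevtdvv" (len 7), cursors c1@4 c2@7 c3@7, authorship ..1..23
Authorship (.=original, N=cursor N): . . 1 . . 2 3
Index 2: author = 1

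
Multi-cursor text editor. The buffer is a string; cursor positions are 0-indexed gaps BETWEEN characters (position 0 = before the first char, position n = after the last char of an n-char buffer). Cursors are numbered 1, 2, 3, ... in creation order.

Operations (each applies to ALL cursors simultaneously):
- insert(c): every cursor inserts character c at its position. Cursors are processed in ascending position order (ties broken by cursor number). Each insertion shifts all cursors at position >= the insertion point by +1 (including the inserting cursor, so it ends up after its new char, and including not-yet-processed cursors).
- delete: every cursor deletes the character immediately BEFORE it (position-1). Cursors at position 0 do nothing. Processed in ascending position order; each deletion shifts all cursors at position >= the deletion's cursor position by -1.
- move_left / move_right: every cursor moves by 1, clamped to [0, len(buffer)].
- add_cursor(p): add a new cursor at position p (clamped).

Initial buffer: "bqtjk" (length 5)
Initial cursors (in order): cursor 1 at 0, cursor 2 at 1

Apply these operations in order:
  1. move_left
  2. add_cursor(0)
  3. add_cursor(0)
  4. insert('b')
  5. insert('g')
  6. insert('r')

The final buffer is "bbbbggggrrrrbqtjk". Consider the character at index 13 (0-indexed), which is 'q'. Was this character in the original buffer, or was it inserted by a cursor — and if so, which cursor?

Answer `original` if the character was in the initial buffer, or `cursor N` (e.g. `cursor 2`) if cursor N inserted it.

After op 1 (move_left): buffer="bqtjk" (len 5), cursors c1@0 c2@0, authorship .....
After op 2 (add_cursor(0)): buffer="bqtjk" (len 5), cursors c1@0 c2@0 c3@0, authorship .....
After op 3 (add_cursor(0)): buffer="bqtjk" (len 5), cursors c1@0 c2@0 c3@0 c4@0, authorship .....
After op 4 (insert('b')): buffer="bbbbbqtjk" (len 9), cursors c1@4 c2@4 c3@4 c4@4, authorship 1234.....
After op 5 (insert('g')): buffer="bbbbggggbqtjk" (len 13), cursors c1@8 c2@8 c3@8 c4@8, authorship 12341234.....
After op 6 (insert('r')): buffer="bbbbggggrrrrbqtjk" (len 17), cursors c1@12 c2@12 c3@12 c4@12, authorship 123412341234.....
Authorship (.=original, N=cursor N): 1 2 3 4 1 2 3 4 1 2 3 4 . . . . .
Index 13: author = original

Answer: original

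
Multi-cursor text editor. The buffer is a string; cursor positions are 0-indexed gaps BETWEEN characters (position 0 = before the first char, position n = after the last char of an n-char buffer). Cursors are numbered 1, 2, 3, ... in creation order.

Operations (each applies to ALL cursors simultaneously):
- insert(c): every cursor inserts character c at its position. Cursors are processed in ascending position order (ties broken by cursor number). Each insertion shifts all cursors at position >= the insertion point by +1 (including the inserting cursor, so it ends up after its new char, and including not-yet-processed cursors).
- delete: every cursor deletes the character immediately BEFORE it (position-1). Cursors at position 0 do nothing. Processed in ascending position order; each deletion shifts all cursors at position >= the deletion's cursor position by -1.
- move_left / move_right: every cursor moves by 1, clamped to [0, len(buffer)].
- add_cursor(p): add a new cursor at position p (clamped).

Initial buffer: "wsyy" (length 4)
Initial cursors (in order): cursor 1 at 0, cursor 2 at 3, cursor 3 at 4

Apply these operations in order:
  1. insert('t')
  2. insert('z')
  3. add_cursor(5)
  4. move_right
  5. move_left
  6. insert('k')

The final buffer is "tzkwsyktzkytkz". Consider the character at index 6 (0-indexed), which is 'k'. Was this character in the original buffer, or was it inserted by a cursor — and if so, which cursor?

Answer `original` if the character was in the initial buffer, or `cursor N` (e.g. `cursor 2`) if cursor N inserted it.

Answer: cursor 4

Derivation:
After op 1 (insert('t')): buffer="twsytyt" (len 7), cursors c1@1 c2@5 c3@7, authorship 1...2.3
After op 2 (insert('z')): buffer="tzwsytzytz" (len 10), cursors c1@2 c2@7 c3@10, authorship 11...22.33
After op 3 (add_cursor(5)): buffer="tzwsytzytz" (len 10), cursors c1@2 c4@5 c2@7 c3@10, authorship 11...22.33
After op 4 (move_right): buffer="tzwsytzytz" (len 10), cursors c1@3 c4@6 c2@8 c3@10, authorship 11...22.33
After op 5 (move_left): buffer="tzwsytzytz" (len 10), cursors c1@2 c4@5 c2@7 c3@9, authorship 11...22.33
After op 6 (insert('k')): buffer="tzkwsyktzkytkz" (len 14), cursors c1@3 c4@7 c2@10 c3@13, authorship 111...4222.333
Authorship (.=original, N=cursor N): 1 1 1 . . . 4 2 2 2 . 3 3 3
Index 6: author = 4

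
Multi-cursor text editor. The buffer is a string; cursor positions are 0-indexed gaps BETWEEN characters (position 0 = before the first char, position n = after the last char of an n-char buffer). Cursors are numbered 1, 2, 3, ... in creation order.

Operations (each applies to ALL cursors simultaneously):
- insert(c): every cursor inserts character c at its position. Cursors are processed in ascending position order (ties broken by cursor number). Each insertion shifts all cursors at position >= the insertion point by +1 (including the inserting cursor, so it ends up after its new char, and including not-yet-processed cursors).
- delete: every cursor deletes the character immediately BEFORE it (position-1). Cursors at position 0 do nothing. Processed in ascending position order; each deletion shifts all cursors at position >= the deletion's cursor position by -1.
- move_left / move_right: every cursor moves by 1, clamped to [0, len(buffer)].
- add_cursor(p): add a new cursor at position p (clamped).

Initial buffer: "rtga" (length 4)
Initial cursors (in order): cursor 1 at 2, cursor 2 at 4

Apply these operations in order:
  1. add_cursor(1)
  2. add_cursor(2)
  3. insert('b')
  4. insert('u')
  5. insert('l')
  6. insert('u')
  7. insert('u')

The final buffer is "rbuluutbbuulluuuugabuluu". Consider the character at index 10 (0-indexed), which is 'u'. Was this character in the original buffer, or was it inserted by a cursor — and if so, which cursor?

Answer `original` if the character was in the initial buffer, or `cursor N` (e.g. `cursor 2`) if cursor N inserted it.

After op 1 (add_cursor(1)): buffer="rtga" (len 4), cursors c3@1 c1@2 c2@4, authorship ....
After op 2 (add_cursor(2)): buffer="rtga" (len 4), cursors c3@1 c1@2 c4@2 c2@4, authorship ....
After op 3 (insert('b')): buffer="rbtbbgab" (len 8), cursors c3@2 c1@5 c4@5 c2@8, authorship .3.14..2
After op 4 (insert('u')): buffer="rbutbbuugabu" (len 12), cursors c3@3 c1@8 c4@8 c2@12, authorship .33.1414..22
After op 5 (insert('l')): buffer="rbultbbuullgabul" (len 16), cursors c3@4 c1@11 c4@11 c2@16, authorship .333.141414..222
After op 6 (insert('u')): buffer="rbulutbbuulluugabulu" (len 20), cursors c3@5 c1@14 c4@14 c2@20, authorship .3333.14141414..2222
After op 7 (insert('u')): buffer="rbuluutbbuulluuuugabuluu" (len 24), cursors c3@6 c1@17 c4@17 c2@24, authorship .33333.1414141414..22222
Authorship (.=original, N=cursor N): . 3 3 3 3 3 . 1 4 1 4 1 4 1 4 1 4 . . 2 2 2 2 2
Index 10: author = 4

Answer: cursor 4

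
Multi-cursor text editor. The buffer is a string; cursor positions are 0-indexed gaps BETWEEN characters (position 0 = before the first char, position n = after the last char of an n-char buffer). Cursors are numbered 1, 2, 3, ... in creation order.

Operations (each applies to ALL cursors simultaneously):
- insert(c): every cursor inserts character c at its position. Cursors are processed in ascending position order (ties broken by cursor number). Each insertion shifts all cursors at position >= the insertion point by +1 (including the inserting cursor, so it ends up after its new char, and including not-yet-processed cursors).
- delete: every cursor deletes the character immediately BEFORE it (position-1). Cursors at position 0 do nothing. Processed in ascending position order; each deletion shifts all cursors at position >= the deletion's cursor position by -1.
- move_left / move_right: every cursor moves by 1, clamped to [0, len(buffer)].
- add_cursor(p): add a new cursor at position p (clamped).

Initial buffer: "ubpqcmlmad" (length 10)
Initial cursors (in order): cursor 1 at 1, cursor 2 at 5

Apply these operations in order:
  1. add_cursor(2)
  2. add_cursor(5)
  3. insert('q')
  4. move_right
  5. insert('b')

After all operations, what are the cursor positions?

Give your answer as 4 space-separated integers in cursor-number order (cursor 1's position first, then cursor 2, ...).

Answer: 4 14 7 14

Derivation:
After op 1 (add_cursor(2)): buffer="ubpqcmlmad" (len 10), cursors c1@1 c3@2 c2@5, authorship ..........
After op 2 (add_cursor(5)): buffer="ubpqcmlmad" (len 10), cursors c1@1 c3@2 c2@5 c4@5, authorship ..........
After op 3 (insert('q')): buffer="uqbqpqcqqmlmad" (len 14), cursors c1@2 c3@4 c2@9 c4@9, authorship .1.3...24.....
After op 4 (move_right): buffer="uqbqpqcqqmlmad" (len 14), cursors c1@3 c3@5 c2@10 c4@10, authorship .1.3...24.....
After op 5 (insert('b')): buffer="uqbbqpbqcqqmbblmad" (len 18), cursors c1@4 c3@7 c2@14 c4@14, authorship .1.13.3..24.24....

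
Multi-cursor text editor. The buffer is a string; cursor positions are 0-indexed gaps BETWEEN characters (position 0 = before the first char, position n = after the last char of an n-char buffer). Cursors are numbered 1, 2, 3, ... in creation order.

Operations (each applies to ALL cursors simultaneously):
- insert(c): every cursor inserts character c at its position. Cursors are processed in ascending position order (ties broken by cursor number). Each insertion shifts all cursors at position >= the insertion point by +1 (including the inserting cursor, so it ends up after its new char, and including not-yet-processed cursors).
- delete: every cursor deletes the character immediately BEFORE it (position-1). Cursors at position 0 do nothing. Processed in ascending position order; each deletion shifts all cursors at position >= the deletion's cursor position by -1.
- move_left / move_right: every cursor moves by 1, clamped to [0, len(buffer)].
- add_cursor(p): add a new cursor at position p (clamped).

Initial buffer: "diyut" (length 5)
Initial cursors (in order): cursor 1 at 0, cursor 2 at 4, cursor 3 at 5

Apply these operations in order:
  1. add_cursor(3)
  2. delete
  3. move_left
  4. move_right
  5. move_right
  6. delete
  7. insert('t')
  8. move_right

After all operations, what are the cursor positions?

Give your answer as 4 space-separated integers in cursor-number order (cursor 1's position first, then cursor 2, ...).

Answer: 4 4 4 4

Derivation:
After op 1 (add_cursor(3)): buffer="diyut" (len 5), cursors c1@0 c4@3 c2@4 c3@5, authorship .....
After op 2 (delete): buffer="di" (len 2), cursors c1@0 c2@2 c3@2 c4@2, authorship ..
After op 3 (move_left): buffer="di" (len 2), cursors c1@0 c2@1 c3@1 c4@1, authorship ..
After op 4 (move_right): buffer="di" (len 2), cursors c1@1 c2@2 c3@2 c4@2, authorship ..
After op 5 (move_right): buffer="di" (len 2), cursors c1@2 c2@2 c3@2 c4@2, authorship ..
After op 6 (delete): buffer="" (len 0), cursors c1@0 c2@0 c3@0 c4@0, authorship 
After op 7 (insert('t')): buffer="tttt" (len 4), cursors c1@4 c2@4 c3@4 c4@4, authorship 1234
After op 8 (move_right): buffer="tttt" (len 4), cursors c1@4 c2@4 c3@4 c4@4, authorship 1234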